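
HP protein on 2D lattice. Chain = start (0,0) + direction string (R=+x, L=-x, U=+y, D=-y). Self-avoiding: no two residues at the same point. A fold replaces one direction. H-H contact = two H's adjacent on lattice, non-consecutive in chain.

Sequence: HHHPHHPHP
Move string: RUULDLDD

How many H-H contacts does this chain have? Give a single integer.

Answer: 3

Derivation:
Positions: [(0, 0), (1, 0), (1, 1), (1, 2), (0, 2), (0, 1), (-1, 1), (-1, 0), (-1, -1)]
H-H contact: residue 0 @(0,0) - residue 7 @(-1, 0)
H-H contact: residue 0 @(0,0) - residue 5 @(0, 1)
H-H contact: residue 2 @(1,1) - residue 5 @(0, 1)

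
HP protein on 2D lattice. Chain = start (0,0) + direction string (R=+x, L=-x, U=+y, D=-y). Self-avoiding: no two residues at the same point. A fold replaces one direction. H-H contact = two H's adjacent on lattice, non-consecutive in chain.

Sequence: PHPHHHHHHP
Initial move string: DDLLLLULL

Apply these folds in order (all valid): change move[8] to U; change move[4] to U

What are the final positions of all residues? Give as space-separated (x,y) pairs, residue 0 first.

Answer: (0,0) (0,-1) (0,-2) (-1,-2) (-2,-2) (-2,-1) (-3,-1) (-3,0) (-4,0) (-4,1)

Derivation:
Initial moves: DDLLLLULL
Fold: move[8]->U => DDLLLLULU (positions: [(0, 0), (0, -1), (0, -2), (-1, -2), (-2, -2), (-3, -2), (-4, -2), (-4, -1), (-5, -1), (-5, 0)])
Fold: move[4]->U => DDLLULULU (positions: [(0, 0), (0, -1), (0, -2), (-1, -2), (-2, -2), (-2, -1), (-3, -1), (-3, 0), (-4, 0), (-4, 1)])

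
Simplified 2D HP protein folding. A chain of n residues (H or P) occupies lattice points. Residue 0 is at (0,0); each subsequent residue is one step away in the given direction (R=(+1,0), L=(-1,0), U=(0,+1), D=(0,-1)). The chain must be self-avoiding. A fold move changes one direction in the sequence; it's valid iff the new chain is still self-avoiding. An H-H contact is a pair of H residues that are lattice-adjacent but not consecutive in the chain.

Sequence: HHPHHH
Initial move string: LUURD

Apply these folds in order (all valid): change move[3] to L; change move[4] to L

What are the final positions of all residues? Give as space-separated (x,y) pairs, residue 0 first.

Answer: (0,0) (-1,0) (-1,1) (-1,2) (-2,2) (-3,2)

Derivation:
Initial moves: LUURD
Fold: move[3]->L => LUULD (positions: [(0, 0), (-1, 0), (-1, 1), (-1, 2), (-2, 2), (-2, 1)])
Fold: move[4]->L => LUULL (positions: [(0, 0), (-1, 0), (-1, 1), (-1, 2), (-2, 2), (-3, 2)])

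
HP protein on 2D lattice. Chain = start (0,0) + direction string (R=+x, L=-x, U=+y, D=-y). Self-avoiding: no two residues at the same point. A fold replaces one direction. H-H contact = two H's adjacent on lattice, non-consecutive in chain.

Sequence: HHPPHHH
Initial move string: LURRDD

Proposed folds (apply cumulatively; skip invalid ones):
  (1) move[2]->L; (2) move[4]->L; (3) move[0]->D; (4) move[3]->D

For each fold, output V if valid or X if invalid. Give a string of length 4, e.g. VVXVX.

Answer: XXXX

Derivation:
Initial: LURRDD -> [(0, 0), (-1, 0), (-1, 1), (0, 1), (1, 1), (1, 0), (1, -1)]
Fold 1: move[2]->L => LULRDD INVALID (collision), skipped
Fold 2: move[4]->L => LURRLD INVALID (collision), skipped
Fold 3: move[0]->D => DURRDD INVALID (collision), skipped
Fold 4: move[3]->D => LURDDD INVALID (collision), skipped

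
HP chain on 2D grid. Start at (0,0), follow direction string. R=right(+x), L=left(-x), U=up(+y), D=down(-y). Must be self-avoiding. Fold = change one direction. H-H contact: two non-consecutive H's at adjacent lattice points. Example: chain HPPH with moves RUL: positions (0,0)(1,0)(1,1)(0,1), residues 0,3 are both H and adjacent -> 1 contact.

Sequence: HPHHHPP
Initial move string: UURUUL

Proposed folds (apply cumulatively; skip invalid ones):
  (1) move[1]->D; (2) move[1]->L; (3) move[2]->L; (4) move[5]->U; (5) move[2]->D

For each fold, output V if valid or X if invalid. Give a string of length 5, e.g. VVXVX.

Answer: XXVVX

Derivation:
Initial: UURUUL -> [(0, 0), (0, 1), (0, 2), (1, 2), (1, 3), (1, 4), (0, 4)]
Fold 1: move[1]->D => UDRUUL INVALID (collision), skipped
Fold 2: move[1]->L => ULRUUL INVALID (collision), skipped
Fold 3: move[2]->L => UULUUL VALID
Fold 4: move[5]->U => UULUUU VALID
Fold 5: move[2]->D => UUDUUU INVALID (collision), skipped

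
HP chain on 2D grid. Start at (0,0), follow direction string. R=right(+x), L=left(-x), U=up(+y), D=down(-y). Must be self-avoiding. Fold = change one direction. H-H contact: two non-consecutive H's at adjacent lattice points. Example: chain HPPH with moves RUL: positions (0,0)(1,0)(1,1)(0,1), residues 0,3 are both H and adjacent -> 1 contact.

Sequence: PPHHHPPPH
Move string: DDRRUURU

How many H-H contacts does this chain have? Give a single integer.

Answer: 0

Derivation:
Positions: [(0, 0), (0, -1), (0, -2), (1, -2), (2, -2), (2, -1), (2, 0), (3, 0), (3, 1)]
No H-H contacts found.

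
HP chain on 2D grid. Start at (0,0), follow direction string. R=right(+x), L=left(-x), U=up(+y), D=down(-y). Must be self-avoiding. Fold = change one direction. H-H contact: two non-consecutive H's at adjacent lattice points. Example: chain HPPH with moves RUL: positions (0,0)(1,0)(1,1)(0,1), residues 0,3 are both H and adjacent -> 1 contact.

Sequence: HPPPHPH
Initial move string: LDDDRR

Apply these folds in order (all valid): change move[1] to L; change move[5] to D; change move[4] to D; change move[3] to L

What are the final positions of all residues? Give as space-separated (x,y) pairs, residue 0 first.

Answer: (0,0) (-1,0) (-2,0) (-2,-1) (-3,-1) (-3,-2) (-3,-3)

Derivation:
Initial moves: LDDDRR
Fold: move[1]->L => LLDDRR (positions: [(0, 0), (-1, 0), (-2, 0), (-2, -1), (-2, -2), (-1, -2), (0, -2)])
Fold: move[5]->D => LLDDRD (positions: [(0, 0), (-1, 0), (-2, 0), (-2, -1), (-2, -2), (-1, -2), (-1, -3)])
Fold: move[4]->D => LLDDDD (positions: [(0, 0), (-1, 0), (-2, 0), (-2, -1), (-2, -2), (-2, -3), (-2, -4)])
Fold: move[3]->L => LLDLDD (positions: [(0, 0), (-1, 0), (-2, 0), (-2, -1), (-3, -1), (-3, -2), (-3, -3)])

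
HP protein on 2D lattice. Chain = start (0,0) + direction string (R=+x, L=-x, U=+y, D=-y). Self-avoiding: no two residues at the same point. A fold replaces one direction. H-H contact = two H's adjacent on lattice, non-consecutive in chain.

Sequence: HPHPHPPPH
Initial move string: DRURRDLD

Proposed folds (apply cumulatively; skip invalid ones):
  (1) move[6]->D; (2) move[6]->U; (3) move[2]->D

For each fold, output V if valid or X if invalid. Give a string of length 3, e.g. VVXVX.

Initial: DRURRDLD -> [(0, 0), (0, -1), (1, -1), (1, 0), (2, 0), (3, 0), (3, -1), (2, -1), (2, -2)]
Fold 1: move[6]->D => DRURRDDD VALID
Fold 2: move[6]->U => DRURRDUD INVALID (collision), skipped
Fold 3: move[2]->D => DRDRRDDD VALID

Answer: VXV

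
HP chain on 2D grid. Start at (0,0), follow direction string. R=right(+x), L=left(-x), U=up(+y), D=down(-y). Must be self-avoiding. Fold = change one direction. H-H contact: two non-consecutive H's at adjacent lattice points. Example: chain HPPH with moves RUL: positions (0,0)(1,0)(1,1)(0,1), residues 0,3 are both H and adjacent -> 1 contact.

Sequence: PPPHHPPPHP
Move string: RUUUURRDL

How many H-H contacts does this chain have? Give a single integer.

Positions: [(0, 0), (1, 0), (1, 1), (1, 2), (1, 3), (1, 4), (2, 4), (3, 4), (3, 3), (2, 3)]
No H-H contacts found.

Answer: 0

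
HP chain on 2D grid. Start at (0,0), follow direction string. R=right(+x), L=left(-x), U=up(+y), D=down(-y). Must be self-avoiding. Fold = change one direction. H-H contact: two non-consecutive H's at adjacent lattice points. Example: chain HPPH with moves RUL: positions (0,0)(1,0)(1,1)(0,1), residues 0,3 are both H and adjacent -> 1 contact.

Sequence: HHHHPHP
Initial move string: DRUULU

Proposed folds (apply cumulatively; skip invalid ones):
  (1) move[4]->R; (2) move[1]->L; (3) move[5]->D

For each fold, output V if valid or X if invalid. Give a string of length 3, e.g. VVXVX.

Initial: DRUULU -> [(0, 0), (0, -1), (1, -1), (1, 0), (1, 1), (0, 1), (0, 2)]
Fold 1: move[4]->R => DRUURU VALID
Fold 2: move[1]->L => DLUURU VALID
Fold 3: move[5]->D => DLUURD INVALID (collision), skipped

Answer: VVX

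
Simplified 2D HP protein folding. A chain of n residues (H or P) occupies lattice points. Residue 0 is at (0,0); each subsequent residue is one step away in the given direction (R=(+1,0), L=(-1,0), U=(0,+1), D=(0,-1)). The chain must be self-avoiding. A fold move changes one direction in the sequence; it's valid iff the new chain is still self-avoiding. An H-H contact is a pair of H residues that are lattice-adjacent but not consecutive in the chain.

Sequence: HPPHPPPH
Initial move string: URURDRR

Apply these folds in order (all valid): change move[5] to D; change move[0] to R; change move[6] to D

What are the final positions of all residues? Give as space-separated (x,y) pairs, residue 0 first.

Answer: (0,0) (1,0) (2,0) (2,1) (3,1) (3,0) (3,-1) (3,-2)

Derivation:
Initial moves: URURDRR
Fold: move[5]->D => URURDDR (positions: [(0, 0), (0, 1), (1, 1), (1, 2), (2, 2), (2, 1), (2, 0), (3, 0)])
Fold: move[0]->R => RRURDDR (positions: [(0, 0), (1, 0), (2, 0), (2, 1), (3, 1), (3, 0), (3, -1), (4, -1)])
Fold: move[6]->D => RRURDDD (positions: [(0, 0), (1, 0), (2, 0), (2, 1), (3, 1), (3, 0), (3, -1), (3, -2)])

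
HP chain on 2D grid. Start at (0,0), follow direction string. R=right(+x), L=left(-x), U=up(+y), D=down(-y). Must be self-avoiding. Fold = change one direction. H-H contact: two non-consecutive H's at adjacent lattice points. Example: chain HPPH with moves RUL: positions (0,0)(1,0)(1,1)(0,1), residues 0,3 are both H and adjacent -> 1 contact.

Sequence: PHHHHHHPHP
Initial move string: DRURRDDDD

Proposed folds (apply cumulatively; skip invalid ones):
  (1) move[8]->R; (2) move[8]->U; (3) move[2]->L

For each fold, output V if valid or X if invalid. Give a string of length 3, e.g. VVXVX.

Initial: DRURRDDDD -> [(0, 0), (0, -1), (1, -1), (1, 0), (2, 0), (3, 0), (3, -1), (3, -2), (3, -3), (3, -4)]
Fold 1: move[8]->R => DRURRDDDR VALID
Fold 2: move[8]->U => DRURRDDDU INVALID (collision), skipped
Fold 3: move[2]->L => DRLRRDDDR INVALID (collision), skipped

Answer: VXX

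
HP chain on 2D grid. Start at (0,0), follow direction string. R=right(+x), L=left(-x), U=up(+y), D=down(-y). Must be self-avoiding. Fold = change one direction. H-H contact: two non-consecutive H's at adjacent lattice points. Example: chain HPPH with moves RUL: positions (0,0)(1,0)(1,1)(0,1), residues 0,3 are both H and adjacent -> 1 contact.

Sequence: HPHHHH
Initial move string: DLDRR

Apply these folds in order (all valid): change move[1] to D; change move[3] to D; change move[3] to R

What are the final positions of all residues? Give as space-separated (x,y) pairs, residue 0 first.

Answer: (0,0) (0,-1) (0,-2) (0,-3) (1,-3) (2,-3)

Derivation:
Initial moves: DLDRR
Fold: move[1]->D => DDDRR (positions: [(0, 0), (0, -1), (0, -2), (0, -3), (1, -3), (2, -3)])
Fold: move[3]->D => DDDDR (positions: [(0, 0), (0, -1), (0, -2), (0, -3), (0, -4), (1, -4)])
Fold: move[3]->R => DDDRR (positions: [(0, 0), (0, -1), (0, -2), (0, -3), (1, -3), (2, -3)])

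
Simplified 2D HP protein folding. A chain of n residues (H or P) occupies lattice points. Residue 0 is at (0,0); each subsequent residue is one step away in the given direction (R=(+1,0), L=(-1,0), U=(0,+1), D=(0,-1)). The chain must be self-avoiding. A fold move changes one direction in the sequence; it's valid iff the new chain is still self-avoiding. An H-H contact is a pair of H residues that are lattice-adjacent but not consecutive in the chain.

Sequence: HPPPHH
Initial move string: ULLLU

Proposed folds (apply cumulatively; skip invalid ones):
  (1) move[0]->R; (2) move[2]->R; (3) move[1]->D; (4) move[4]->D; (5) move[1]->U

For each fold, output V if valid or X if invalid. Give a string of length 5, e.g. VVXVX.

Answer: XXXVV

Derivation:
Initial: ULLLU -> [(0, 0), (0, 1), (-1, 1), (-2, 1), (-3, 1), (-3, 2)]
Fold 1: move[0]->R => RLLLU INVALID (collision), skipped
Fold 2: move[2]->R => ULRLU INVALID (collision), skipped
Fold 3: move[1]->D => UDLLU INVALID (collision), skipped
Fold 4: move[4]->D => ULLLD VALID
Fold 5: move[1]->U => UULLD VALID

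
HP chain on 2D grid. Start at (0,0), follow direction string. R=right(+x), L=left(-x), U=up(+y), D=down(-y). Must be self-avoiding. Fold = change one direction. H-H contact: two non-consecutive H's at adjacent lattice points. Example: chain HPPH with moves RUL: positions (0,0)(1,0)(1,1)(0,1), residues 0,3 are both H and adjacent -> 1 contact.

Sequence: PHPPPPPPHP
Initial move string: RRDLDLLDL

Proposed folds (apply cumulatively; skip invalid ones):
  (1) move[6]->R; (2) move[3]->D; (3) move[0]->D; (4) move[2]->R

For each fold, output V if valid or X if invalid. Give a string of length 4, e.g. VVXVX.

Answer: XVVV

Derivation:
Initial: RRDLDLLDL -> [(0, 0), (1, 0), (2, 0), (2, -1), (1, -1), (1, -2), (0, -2), (-1, -2), (-1, -3), (-2, -3)]
Fold 1: move[6]->R => RRDLDLRDL INVALID (collision), skipped
Fold 2: move[3]->D => RRDDDLLDL VALID
Fold 3: move[0]->D => DRDDDLLDL VALID
Fold 4: move[2]->R => DRRDDLLDL VALID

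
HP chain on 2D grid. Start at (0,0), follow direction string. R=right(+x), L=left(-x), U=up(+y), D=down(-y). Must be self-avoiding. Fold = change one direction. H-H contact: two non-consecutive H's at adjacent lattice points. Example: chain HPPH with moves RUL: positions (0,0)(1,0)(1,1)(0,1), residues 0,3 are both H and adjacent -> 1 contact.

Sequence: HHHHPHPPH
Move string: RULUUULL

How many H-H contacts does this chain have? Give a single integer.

Answer: 1

Derivation:
Positions: [(0, 0), (1, 0), (1, 1), (0, 1), (0, 2), (0, 3), (0, 4), (-1, 4), (-2, 4)]
H-H contact: residue 0 @(0,0) - residue 3 @(0, 1)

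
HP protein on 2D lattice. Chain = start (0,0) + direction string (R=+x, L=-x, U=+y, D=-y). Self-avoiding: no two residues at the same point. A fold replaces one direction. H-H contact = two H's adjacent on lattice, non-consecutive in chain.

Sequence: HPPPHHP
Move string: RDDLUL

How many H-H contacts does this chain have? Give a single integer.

Answer: 1

Derivation:
Positions: [(0, 0), (1, 0), (1, -1), (1, -2), (0, -2), (0, -1), (-1, -1)]
H-H contact: residue 0 @(0,0) - residue 5 @(0, -1)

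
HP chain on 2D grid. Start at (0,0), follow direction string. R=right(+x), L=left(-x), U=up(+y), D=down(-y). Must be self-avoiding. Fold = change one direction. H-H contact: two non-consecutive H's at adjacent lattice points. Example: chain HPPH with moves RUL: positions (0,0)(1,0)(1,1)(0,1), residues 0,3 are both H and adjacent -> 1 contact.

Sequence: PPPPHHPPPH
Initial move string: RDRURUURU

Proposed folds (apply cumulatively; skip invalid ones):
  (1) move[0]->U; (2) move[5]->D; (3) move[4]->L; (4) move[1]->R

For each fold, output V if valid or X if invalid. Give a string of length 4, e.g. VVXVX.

Answer: XXXV

Derivation:
Initial: RDRURUURU -> [(0, 0), (1, 0), (1, -1), (2, -1), (2, 0), (3, 0), (3, 1), (3, 2), (4, 2), (4, 3)]
Fold 1: move[0]->U => UDRURUURU INVALID (collision), skipped
Fold 2: move[5]->D => RDRURDURU INVALID (collision), skipped
Fold 3: move[4]->L => RDRULUURU INVALID (collision), skipped
Fold 4: move[1]->R => RRRURUURU VALID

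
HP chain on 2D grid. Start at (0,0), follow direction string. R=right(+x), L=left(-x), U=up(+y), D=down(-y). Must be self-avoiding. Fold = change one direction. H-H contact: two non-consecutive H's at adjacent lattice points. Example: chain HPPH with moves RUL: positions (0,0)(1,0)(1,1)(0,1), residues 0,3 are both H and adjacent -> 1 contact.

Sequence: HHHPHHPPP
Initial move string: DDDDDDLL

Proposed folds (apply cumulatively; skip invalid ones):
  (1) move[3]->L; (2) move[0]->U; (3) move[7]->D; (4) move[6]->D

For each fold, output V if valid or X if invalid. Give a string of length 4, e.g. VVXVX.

Initial: DDDDDDLL -> [(0, 0), (0, -1), (0, -2), (0, -3), (0, -4), (0, -5), (0, -6), (-1, -6), (-2, -6)]
Fold 1: move[3]->L => DDDLDDLL VALID
Fold 2: move[0]->U => UDDLDDLL INVALID (collision), skipped
Fold 3: move[7]->D => DDDLDDLD VALID
Fold 4: move[6]->D => DDDLDDDD VALID

Answer: VXVV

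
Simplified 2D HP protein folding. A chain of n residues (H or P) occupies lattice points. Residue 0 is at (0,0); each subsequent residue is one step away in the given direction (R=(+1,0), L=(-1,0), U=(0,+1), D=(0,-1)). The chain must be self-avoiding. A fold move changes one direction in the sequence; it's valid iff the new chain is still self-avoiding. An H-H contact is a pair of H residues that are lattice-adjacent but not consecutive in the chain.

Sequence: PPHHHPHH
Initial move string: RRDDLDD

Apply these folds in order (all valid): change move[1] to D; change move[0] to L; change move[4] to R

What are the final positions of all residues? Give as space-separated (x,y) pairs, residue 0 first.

Answer: (0,0) (-1,0) (-1,-1) (-1,-2) (-1,-3) (0,-3) (0,-4) (0,-5)

Derivation:
Initial moves: RRDDLDD
Fold: move[1]->D => RDDDLDD (positions: [(0, 0), (1, 0), (1, -1), (1, -2), (1, -3), (0, -3), (0, -4), (0, -5)])
Fold: move[0]->L => LDDDLDD (positions: [(0, 0), (-1, 0), (-1, -1), (-1, -2), (-1, -3), (-2, -3), (-2, -4), (-2, -5)])
Fold: move[4]->R => LDDDRDD (positions: [(0, 0), (-1, 0), (-1, -1), (-1, -2), (-1, -3), (0, -3), (0, -4), (0, -5)])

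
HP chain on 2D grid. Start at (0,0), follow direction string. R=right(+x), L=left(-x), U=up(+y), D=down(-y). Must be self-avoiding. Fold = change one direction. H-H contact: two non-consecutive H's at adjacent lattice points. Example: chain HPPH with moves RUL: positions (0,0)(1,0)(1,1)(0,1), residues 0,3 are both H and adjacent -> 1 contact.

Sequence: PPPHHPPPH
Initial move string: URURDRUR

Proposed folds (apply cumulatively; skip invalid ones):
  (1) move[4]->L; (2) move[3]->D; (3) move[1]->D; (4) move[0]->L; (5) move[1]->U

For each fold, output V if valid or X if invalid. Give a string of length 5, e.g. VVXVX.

Initial: URURDRUR -> [(0, 0), (0, 1), (1, 1), (1, 2), (2, 2), (2, 1), (3, 1), (3, 2), (4, 2)]
Fold 1: move[4]->L => URURLRUR INVALID (collision), skipped
Fold 2: move[3]->D => URUDDRUR INVALID (collision), skipped
Fold 3: move[1]->D => UDURDRUR INVALID (collision), skipped
Fold 4: move[0]->L => LRURDRUR INVALID (collision), skipped
Fold 5: move[1]->U => UUURDRUR VALID

Answer: XXXXV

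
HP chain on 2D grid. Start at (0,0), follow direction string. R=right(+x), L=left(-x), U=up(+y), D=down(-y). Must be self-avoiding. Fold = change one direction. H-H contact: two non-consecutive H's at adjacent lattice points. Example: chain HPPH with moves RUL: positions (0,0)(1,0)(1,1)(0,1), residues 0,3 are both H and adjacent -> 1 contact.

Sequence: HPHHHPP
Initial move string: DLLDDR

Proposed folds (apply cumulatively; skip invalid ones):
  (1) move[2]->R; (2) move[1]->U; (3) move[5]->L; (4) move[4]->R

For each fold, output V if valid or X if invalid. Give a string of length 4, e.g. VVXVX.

Initial: DLLDDR -> [(0, 0), (0, -1), (-1, -1), (-2, -1), (-2, -2), (-2, -3), (-1, -3)]
Fold 1: move[2]->R => DLRDDR INVALID (collision), skipped
Fold 2: move[1]->U => DULDDR INVALID (collision), skipped
Fold 3: move[5]->L => DLLDDL VALID
Fold 4: move[4]->R => DLLDRL INVALID (collision), skipped

Answer: XXVX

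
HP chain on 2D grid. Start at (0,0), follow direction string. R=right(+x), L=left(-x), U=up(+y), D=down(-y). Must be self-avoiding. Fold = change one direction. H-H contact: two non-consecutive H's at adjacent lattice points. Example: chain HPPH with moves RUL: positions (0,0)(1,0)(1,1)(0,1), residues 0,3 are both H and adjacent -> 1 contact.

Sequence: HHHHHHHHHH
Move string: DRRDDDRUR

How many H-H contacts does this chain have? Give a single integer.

Answer: 1

Derivation:
Positions: [(0, 0), (0, -1), (1, -1), (2, -1), (2, -2), (2, -3), (2, -4), (3, -4), (3, -3), (4, -3)]
H-H contact: residue 5 @(2,-3) - residue 8 @(3, -3)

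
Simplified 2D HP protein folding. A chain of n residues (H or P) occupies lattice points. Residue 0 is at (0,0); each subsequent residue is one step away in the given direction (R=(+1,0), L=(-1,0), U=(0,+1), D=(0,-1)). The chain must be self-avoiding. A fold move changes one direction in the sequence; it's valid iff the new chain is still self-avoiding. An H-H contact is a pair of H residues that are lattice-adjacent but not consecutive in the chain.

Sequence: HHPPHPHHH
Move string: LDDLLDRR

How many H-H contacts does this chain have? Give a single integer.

Answer: 1

Derivation:
Positions: [(0, 0), (-1, 0), (-1, -1), (-1, -2), (-2, -2), (-3, -2), (-3, -3), (-2, -3), (-1, -3)]
H-H contact: residue 4 @(-2,-2) - residue 7 @(-2, -3)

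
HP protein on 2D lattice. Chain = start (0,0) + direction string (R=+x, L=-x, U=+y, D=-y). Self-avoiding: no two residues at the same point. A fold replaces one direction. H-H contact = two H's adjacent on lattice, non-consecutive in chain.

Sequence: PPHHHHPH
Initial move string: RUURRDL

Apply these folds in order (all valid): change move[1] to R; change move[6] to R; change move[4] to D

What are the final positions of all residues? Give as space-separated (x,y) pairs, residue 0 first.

Answer: (0,0) (1,0) (2,0) (2,1) (3,1) (3,0) (3,-1) (4,-1)

Derivation:
Initial moves: RUURRDL
Fold: move[1]->R => RRURRDL (positions: [(0, 0), (1, 0), (2, 0), (2, 1), (3, 1), (4, 1), (4, 0), (3, 0)])
Fold: move[6]->R => RRURRDR (positions: [(0, 0), (1, 0), (2, 0), (2, 1), (3, 1), (4, 1), (4, 0), (5, 0)])
Fold: move[4]->D => RRURDDR (positions: [(0, 0), (1, 0), (2, 0), (2, 1), (3, 1), (3, 0), (3, -1), (4, -1)])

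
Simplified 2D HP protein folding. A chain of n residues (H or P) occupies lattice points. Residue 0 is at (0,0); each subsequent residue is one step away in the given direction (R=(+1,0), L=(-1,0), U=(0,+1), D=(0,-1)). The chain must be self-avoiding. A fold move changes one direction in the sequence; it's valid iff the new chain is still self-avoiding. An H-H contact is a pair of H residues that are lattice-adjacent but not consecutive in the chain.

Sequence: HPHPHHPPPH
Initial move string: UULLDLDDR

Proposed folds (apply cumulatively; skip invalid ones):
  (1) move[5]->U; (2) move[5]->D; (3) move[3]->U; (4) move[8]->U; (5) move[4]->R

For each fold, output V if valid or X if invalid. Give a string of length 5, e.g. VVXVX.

Initial: UULLDLDDR -> [(0, 0), (0, 1), (0, 2), (-1, 2), (-2, 2), (-2, 1), (-3, 1), (-3, 0), (-3, -1), (-2, -1)]
Fold 1: move[5]->U => UULLDUDDR INVALID (collision), skipped
Fold 2: move[5]->D => UULLDDDDR VALID
Fold 3: move[3]->U => UULUDDDDR INVALID (collision), skipped
Fold 4: move[8]->U => UULLDDDDU INVALID (collision), skipped
Fold 5: move[4]->R => UULLRDDDR INVALID (collision), skipped

Answer: XVXXX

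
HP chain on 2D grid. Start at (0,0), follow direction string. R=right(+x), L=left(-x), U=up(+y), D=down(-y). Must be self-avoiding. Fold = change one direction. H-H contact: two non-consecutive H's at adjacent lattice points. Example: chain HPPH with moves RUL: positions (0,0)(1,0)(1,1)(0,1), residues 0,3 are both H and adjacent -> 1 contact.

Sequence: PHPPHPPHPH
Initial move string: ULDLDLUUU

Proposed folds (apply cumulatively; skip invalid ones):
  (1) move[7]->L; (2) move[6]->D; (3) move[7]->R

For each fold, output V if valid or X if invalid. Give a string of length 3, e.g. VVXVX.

Initial: ULDLDLUUU -> [(0, 0), (0, 1), (-1, 1), (-1, 0), (-2, 0), (-2, -1), (-3, -1), (-3, 0), (-3, 1), (-3, 2)]
Fold 1: move[7]->L => ULDLDLULU VALID
Fold 2: move[6]->D => ULDLDLDLU VALID
Fold 3: move[7]->R => ULDLDLDRU INVALID (collision), skipped

Answer: VVX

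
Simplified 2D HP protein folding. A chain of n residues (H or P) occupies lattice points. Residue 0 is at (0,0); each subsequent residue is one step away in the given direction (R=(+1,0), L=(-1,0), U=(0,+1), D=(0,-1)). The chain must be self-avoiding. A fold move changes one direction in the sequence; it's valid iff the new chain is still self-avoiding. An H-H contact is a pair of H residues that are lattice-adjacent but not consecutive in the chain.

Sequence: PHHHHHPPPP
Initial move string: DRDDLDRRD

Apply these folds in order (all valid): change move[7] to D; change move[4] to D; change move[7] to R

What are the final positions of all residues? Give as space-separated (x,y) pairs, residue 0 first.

Initial moves: DRDDLDRRD
Fold: move[7]->D => DRDDLDRDD (positions: [(0, 0), (0, -1), (1, -1), (1, -2), (1, -3), (0, -3), (0, -4), (1, -4), (1, -5), (1, -6)])
Fold: move[4]->D => DRDDDDRDD (positions: [(0, 0), (0, -1), (1, -1), (1, -2), (1, -3), (1, -4), (1, -5), (2, -5), (2, -6), (2, -7)])
Fold: move[7]->R => DRDDDDRRD (positions: [(0, 0), (0, -1), (1, -1), (1, -2), (1, -3), (1, -4), (1, -5), (2, -5), (3, -5), (3, -6)])

Answer: (0,0) (0,-1) (1,-1) (1,-2) (1,-3) (1,-4) (1,-5) (2,-5) (3,-5) (3,-6)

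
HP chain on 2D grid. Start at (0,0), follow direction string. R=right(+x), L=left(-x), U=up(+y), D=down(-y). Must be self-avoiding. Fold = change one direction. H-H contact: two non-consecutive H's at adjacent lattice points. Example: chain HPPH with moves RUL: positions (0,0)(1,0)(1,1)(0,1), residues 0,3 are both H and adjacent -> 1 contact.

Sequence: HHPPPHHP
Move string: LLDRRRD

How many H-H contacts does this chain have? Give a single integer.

Answer: 1

Derivation:
Positions: [(0, 0), (-1, 0), (-2, 0), (-2, -1), (-1, -1), (0, -1), (1, -1), (1, -2)]
H-H contact: residue 0 @(0,0) - residue 5 @(0, -1)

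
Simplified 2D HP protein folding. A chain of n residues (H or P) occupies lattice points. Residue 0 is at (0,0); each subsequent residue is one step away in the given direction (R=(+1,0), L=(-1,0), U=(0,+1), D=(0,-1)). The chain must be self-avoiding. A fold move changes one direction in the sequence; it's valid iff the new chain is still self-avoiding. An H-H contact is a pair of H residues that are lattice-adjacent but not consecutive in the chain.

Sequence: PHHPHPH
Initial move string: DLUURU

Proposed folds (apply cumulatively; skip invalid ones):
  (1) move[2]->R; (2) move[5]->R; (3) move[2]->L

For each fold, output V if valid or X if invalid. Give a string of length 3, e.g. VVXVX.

Initial: DLUURU -> [(0, 0), (0, -1), (-1, -1), (-1, 0), (-1, 1), (0, 1), (0, 2)]
Fold 1: move[2]->R => DLRURU INVALID (collision), skipped
Fold 2: move[5]->R => DLUURR VALID
Fold 3: move[2]->L => DLLURR INVALID (collision), skipped

Answer: XVX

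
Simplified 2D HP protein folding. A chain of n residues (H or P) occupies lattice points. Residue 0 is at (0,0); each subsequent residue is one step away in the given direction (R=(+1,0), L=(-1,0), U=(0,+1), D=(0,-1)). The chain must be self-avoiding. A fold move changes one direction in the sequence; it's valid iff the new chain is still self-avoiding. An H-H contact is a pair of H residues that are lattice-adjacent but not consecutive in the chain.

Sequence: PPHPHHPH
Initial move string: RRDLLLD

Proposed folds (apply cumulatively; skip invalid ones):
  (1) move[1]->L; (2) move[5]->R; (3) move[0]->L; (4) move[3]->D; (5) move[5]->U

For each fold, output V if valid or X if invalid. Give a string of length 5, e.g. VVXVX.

Answer: XXXVX

Derivation:
Initial: RRDLLLD -> [(0, 0), (1, 0), (2, 0), (2, -1), (1, -1), (0, -1), (-1, -1), (-1, -2)]
Fold 1: move[1]->L => RLDLLLD INVALID (collision), skipped
Fold 2: move[5]->R => RRDLLRD INVALID (collision), skipped
Fold 3: move[0]->L => LRDLLLD INVALID (collision), skipped
Fold 4: move[3]->D => RRDDLLD VALID
Fold 5: move[5]->U => RRDDLUD INVALID (collision), skipped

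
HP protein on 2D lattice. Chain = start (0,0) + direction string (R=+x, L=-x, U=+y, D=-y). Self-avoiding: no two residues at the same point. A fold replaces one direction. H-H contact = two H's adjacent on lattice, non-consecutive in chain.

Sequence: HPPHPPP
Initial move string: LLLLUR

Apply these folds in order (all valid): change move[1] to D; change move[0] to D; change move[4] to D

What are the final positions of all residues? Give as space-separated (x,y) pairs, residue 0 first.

Initial moves: LLLLUR
Fold: move[1]->D => LDLLUR (positions: [(0, 0), (-1, 0), (-1, -1), (-2, -1), (-3, -1), (-3, 0), (-2, 0)])
Fold: move[0]->D => DDLLUR (positions: [(0, 0), (0, -1), (0, -2), (-1, -2), (-2, -2), (-2, -1), (-1, -1)])
Fold: move[4]->D => DDLLDR (positions: [(0, 0), (0, -1), (0, -2), (-1, -2), (-2, -2), (-2, -3), (-1, -3)])

Answer: (0,0) (0,-1) (0,-2) (-1,-2) (-2,-2) (-2,-3) (-1,-3)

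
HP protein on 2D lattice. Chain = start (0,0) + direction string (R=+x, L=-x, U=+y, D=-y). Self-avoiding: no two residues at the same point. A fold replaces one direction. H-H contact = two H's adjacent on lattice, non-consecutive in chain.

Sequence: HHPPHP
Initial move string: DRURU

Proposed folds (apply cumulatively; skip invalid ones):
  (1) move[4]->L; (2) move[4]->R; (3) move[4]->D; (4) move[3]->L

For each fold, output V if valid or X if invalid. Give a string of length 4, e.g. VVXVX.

Initial: DRURU -> [(0, 0), (0, -1), (1, -1), (1, 0), (2, 0), (2, 1)]
Fold 1: move[4]->L => DRURL INVALID (collision), skipped
Fold 2: move[4]->R => DRURR VALID
Fold 3: move[4]->D => DRURD VALID
Fold 4: move[3]->L => DRULD INVALID (collision), skipped

Answer: XVVX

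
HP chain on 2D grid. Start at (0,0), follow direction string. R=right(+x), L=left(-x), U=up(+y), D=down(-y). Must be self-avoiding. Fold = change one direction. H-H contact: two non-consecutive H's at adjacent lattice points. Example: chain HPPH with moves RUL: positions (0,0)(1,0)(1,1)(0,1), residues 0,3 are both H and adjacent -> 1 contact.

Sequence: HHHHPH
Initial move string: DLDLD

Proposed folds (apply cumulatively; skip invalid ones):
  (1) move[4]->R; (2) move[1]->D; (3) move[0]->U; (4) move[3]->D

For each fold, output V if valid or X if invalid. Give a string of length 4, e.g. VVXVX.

Answer: XVXV

Derivation:
Initial: DLDLD -> [(0, 0), (0, -1), (-1, -1), (-1, -2), (-2, -2), (-2, -3)]
Fold 1: move[4]->R => DLDLR INVALID (collision), skipped
Fold 2: move[1]->D => DDDLD VALID
Fold 3: move[0]->U => UDDLD INVALID (collision), skipped
Fold 4: move[3]->D => DDDDD VALID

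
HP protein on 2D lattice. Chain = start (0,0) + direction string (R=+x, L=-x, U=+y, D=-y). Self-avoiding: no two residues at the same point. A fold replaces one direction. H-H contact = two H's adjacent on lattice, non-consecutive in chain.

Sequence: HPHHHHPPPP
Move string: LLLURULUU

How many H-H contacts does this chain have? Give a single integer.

Answer: 1

Derivation:
Positions: [(0, 0), (-1, 0), (-2, 0), (-3, 0), (-3, 1), (-2, 1), (-2, 2), (-3, 2), (-3, 3), (-3, 4)]
H-H contact: residue 2 @(-2,0) - residue 5 @(-2, 1)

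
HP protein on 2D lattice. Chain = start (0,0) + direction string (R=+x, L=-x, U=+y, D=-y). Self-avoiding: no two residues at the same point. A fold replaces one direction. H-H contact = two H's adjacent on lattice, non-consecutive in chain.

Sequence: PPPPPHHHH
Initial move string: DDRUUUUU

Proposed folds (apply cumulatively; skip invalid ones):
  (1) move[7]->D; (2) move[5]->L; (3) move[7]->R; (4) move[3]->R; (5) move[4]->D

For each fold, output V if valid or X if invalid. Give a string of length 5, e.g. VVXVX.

Initial: DDRUUUUU -> [(0, 0), (0, -1), (0, -2), (1, -2), (1, -1), (1, 0), (1, 1), (1, 2), (1, 3)]
Fold 1: move[7]->D => DDRUUUUD INVALID (collision), skipped
Fold 2: move[5]->L => DDRUULUU INVALID (collision), skipped
Fold 3: move[7]->R => DDRUUUUR VALID
Fold 4: move[3]->R => DDRRUUUR VALID
Fold 5: move[4]->D => DDRRDUUR INVALID (collision), skipped

Answer: XXVVX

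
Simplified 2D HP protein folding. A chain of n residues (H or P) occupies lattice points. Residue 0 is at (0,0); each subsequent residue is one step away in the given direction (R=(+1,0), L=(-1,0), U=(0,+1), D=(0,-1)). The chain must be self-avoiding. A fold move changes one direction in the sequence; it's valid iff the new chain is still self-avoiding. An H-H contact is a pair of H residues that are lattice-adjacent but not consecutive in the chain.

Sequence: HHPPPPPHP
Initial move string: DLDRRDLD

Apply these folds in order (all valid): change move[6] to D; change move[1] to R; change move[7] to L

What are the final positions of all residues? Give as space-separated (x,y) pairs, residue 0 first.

Answer: (0,0) (0,-1) (1,-1) (1,-2) (2,-2) (3,-2) (3,-3) (3,-4) (2,-4)

Derivation:
Initial moves: DLDRRDLD
Fold: move[6]->D => DLDRRDDD (positions: [(0, 0), (0, -1), (-1, -1), (-1, -2), (0, -2), (1, -2), (1, -3), (1, -4), (1, -5)])
Fold: move[1]->R => DRDRRDDD (positions: [(0, 0), (0, -1), (1, -1), (1, -2), (2, -2), (3, -2), (3, -3), (3, -4), (3, -5)])
Fold: move[7]->L => DRDRRDDL (positions: [(0, 0), (0, -1), (1, -1), (1, -2), (2, -2), (3, -2), (3, -3), (3, -4), (2, -4)])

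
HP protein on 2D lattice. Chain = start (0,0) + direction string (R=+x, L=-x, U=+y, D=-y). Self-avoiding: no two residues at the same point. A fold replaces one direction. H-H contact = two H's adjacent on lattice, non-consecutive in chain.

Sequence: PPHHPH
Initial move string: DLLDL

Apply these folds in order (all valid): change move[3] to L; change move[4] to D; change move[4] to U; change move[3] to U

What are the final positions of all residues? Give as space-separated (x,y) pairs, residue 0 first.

Initial moves: DLLDL
Fold: move[3]->L => DLLLL (positions: [(0, 0), (0, -1), (-1, -1), (-2, -1), (-3, -1), (-4, -1)])
Fold: move[4]->D => DLLLD (positions: [(0, 0), (0, -1), (-1, -1), (-2, -1), (-3, -1), (-3, -2)])
Fold: move[4]->U => DLLLU (positions: [(0, 0), (0, -1), (-1, -1), (-2, -1), (-3, -1), (-3, 0)])
Fold: move[3]->U => DLLUU (positions: [(0, 0), (0, -1), (-1, -1), (-2, -1), (-2, 0), (-2, 1)])

Answer: (0,0) (0,-1) (-1,-1) (-2,-1) (-2,0) (-2,1)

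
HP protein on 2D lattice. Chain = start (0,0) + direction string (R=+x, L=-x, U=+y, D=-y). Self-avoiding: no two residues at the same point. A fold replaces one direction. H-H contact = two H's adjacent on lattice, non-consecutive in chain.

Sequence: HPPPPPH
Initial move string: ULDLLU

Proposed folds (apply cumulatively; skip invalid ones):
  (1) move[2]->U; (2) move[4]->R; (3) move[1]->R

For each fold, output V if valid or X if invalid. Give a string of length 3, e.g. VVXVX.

Answer: VXV

Derivation:
Initial: ULDLLU -> [(0, 0), (0, 1), (-1, 1), (-1, 0), (-2, 0), (-3, 0), (-3, 1)]
Fold 1: move[2]->U => ULULLU VALID
Fold 2: move[4]->R => ULULRU INVALID (collision), skipped
Fold 3: move[1]->R => URULLU VALID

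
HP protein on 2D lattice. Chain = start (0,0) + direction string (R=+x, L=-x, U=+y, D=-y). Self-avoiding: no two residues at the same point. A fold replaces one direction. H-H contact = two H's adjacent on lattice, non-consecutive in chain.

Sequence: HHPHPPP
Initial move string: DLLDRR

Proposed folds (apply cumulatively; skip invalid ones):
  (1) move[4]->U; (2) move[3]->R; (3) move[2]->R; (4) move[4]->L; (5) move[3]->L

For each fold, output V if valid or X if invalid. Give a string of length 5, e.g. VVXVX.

Initial: DLLDRR -> [(0, 0), (0, -1), (-1, -1), (-2, -1), (-2, -2), (-1, -2), (0, -2)]
Fold 1: move[4]->U => DLLDUR INVALID (collision), skipped
Fold 2: move[3]->R => DLLRRR INVALID (collision), skipped
Fold 3: move[2]->R => DLRDRR INVALID (collision), skipped
Fold 4: move[4]->L => DLLDLR INVALID (collision), skipped
Fold 5: move[3]->L => DLLLRR INVALID (collision), skipped

Answer: XXXXX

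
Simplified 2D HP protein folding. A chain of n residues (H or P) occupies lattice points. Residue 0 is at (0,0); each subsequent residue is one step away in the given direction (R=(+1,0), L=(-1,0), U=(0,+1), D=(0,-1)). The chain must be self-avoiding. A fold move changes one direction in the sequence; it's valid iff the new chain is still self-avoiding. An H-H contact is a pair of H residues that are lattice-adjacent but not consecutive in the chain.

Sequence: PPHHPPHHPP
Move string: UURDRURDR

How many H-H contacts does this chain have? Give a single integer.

Answer: 1

Derivation:
Positions: [(0, 0), (0, 1), (0, 2), (1, 2), (1, 1), (2, 1), (2, 2), (3, 2), (3, 1), (4, 1)]
H-H contact: residue 3 @(1,2) - residue 6 @(2, 2)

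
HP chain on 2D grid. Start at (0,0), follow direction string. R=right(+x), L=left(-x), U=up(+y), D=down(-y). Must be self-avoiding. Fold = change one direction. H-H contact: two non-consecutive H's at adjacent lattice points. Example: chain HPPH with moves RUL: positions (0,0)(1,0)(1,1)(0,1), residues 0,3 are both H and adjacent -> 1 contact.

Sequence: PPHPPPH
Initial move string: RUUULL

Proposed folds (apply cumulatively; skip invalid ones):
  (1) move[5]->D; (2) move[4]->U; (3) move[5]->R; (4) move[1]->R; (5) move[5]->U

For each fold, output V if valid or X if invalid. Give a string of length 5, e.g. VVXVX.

Initial: RUUULL -> [(0, 0), (1, 0), (1, 1), (1, 2), (1, 3), (0, 3), (-1, 3)]
Fold 1: move[5]->D => RUUULD VALID
Fold 2: move[4]->U => RUUUUD INVALID (collision), skipped
Fold 3: move[5]->R => RUUULR INVALID (collision), skipped
Fold 4: move[1]->R => RRUULD VALID
Fold 5: move[5]->U => RRUULU VALID

Answer: VXXVV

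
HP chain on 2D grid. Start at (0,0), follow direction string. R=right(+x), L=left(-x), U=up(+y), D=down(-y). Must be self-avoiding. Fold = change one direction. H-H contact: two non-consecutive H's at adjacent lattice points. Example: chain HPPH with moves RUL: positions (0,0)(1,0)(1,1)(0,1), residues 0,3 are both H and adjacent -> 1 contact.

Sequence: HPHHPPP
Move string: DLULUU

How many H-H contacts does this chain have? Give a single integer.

Answer: 1

Derivation:
Positions: [(0, 0), (0, -1), (-1, -1), (-1, 0), (-2, 0), (-2, 1), (-2, 2)]
H-H contact: residue 0 @(0,0) - residue 3 @(-1, 0)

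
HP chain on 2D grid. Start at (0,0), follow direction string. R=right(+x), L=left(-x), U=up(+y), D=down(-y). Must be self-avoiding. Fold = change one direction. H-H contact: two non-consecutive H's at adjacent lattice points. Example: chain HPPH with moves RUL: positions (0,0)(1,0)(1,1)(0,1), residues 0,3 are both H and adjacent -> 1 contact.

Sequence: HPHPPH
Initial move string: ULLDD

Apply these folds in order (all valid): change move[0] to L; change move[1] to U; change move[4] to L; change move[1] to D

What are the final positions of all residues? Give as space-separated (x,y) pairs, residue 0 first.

Answer: (0,0) (-1,0) (-1,-1) (-2,-1) (-2,-2) (-3,-2)

Derivation:
Initial moves: ULLDD
Fold: move[0]->L => LLLDD (positions: [(0, 0), (-1, 0), (-2, 0), (-3, 0), (-3, -1), (-3, -2)])
Fold: move[1]->U => LULDD (positions: [(0, 0), (-1, 0), (-1, 1), (-2, 1), (-2, 0), (-2, -1)])
Fold: move[4]->L => LULDL (positions: [(0, 0), (-1, 0), (-1, 1), (-2, 1), (-2, 0), (-3, 0)])
Fold: move[1]->D => LDLDL (positions: [(0, 0), (-1, 0), (-1, -1), (-2, -1), (-2, -2), (-3, -2)])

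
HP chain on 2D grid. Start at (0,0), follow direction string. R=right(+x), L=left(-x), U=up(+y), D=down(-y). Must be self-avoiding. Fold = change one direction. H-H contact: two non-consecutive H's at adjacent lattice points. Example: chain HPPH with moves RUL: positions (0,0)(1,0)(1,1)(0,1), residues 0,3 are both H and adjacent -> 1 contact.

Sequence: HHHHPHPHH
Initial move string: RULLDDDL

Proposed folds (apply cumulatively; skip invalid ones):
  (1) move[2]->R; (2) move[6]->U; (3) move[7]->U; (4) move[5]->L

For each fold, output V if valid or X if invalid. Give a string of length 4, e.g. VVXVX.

Answer: XXXV

Derivation:
Initial: RULLDDDL -> [(0, 0), (1, 0), (1, 1), (0, 1), (-1, 1), (-1, 0), (-1, -1), (-1, -2), (-2, -2)]
Fold 1: move[2]->R => RURLDDDL INVALID (collision), skipped
Fold 2: move[6]->U => RULLDDUL INVALID (collision), skipped
Fold 3: move[7]->U => RULLDDDU INVALID (collision), skipped
Fold 4: move[5]->L => RULLDLDL VALID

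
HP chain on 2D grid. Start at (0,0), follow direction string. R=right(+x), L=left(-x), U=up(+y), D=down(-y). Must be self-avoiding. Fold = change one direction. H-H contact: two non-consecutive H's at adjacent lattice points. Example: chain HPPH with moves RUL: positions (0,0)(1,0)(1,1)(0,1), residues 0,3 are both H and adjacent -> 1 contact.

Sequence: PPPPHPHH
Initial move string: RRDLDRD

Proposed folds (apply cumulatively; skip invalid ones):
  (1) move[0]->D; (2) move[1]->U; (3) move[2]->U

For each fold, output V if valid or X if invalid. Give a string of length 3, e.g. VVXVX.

Answer: VXX

Derivation:
Initial: RRDLDRD -> [(0, 0), (1, 0), (2, 0), (2, -1), (1, -1), (1, -2), (2, -2), (2, -3)]
Fold 1: move[0]->D => DRDLDRD VALID
Fold 2: move[1]->U => DUDLDRD INVALID (collision), skipped
Fold 3: move[2]->U => DRULDRD INVALID (collision), skipped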